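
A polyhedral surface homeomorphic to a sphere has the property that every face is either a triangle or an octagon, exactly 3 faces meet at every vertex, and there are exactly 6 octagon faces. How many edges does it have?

36

Let x be the number of triangles; then F = 6 + x.
Edge–face incidences: 2E = 8·6 + 3·x = 48 + 3x.
Every vertex has degree 3, so 3V = 2E.
Euler: V − E + F = 2 ⇒ (2E)/3 − E + (6 + x) = 2.
Multiply by 6: 2·(2E) − 3·(2E) + 6·(6 + x) = 12, i.e. 36 + 6x − (48 + 3x) = 12.
Collecting terms: 3x − 12 = 12, so 3x = 24, so x = 8.
Then 2E = 48 + 3·8 = 72, so E = 36, V = 2E/3 = 24, F = 6 + 8 = 14.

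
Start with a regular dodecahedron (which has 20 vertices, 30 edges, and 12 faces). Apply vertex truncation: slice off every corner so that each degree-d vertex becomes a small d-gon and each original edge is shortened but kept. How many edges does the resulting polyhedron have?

90

Truncation replaces each original edge-end by a new vertex, so V′ = 2E = 60.
Each original edge survives, and each old vertex of degree d contributes d new edges; summing degrees gives Σd = 2E, so E′ = E + 2E = 3E = 90.
Each original face survives and each original vertex becomes one new face: F′ = F + V = 32.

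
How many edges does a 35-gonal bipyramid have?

105

A bipyramid over an n-gon has 2n triangular faces and n + 2 vertices: V = 35 + 2 = 37, E = 3·35 = 105, F = 2·35 = 70.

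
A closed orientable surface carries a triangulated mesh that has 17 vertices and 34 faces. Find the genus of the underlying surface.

1

Every face is a triangle, so 2E = 3·34 = 102, giving E = 51.
χ = V − E + F = 17 − 51 + 34 = 0.
For a closed orientable surface χ = 2 − 2g, so g = (2 − (0))/2 = 1.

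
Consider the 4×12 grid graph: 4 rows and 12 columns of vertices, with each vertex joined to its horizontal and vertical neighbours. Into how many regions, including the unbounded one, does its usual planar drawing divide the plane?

34

The grid has V = 4·12 = 48 vertices and E = 4·11 + 12·3 = 80 edges.
F = 2 − V + E = 2 − 48 + 80 = 34.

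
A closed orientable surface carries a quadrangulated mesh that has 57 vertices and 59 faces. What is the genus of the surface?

Every face is a square, so 2E = 4·59 = 236, giving E = 118.
χ = V − E + F = 57 − 118 + 59 = -2.
For a closed orientable surface χ = 2 − 2g, so g = (2 − (-2))/2 = 2.

2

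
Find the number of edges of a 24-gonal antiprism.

An antiprism on an n-gon has two n-gon caps and 2n triangles: V = 2·24 = 48, E = 4·24 = 96, F = 2·24 + 2 = 50.
Check: V − E + F = 48 − 96 + 50 = 2.

96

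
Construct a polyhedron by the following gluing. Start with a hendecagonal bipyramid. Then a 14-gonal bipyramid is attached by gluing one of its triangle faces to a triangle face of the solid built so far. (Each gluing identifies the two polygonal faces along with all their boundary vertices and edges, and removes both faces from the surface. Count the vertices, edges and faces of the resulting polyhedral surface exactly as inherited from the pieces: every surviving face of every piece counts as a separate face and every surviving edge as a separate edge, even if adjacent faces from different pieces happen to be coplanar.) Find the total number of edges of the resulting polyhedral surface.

A hendecagonal bipyramid: V=13, E=33, F=22.
Attach a 14-gonal bipyramid (V=16, E=42, F=28) along a 3-gon: merge 3 vertices and 3 edges, delete both glued faces → V=26, E=72, F=48.
Check: V − E + F = 26 − 72 + 48 = 2.

72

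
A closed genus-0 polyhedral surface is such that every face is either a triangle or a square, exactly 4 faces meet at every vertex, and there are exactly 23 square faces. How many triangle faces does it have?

Let x be the number of triangles; then F = 23 + x.
Edge–face incidences: 2E = 4·23 + 3·x = 92 + 3x.
Every vertex has degree 4, so 4V = 2E.
Euler: V − E + F = 2 ⇒ (2E)/4 − E + (23 + x) = 2.
Multiply by 8: 2·(2E) − 4·(2E) + 8·(23 + x) = 16, i.e. 184 + 8x − 2·(92 + 3x) = 16.
Collecting terms: 2x = 16, so x = 8.
Then 2E = 92 + 3·8 = 116, so E = 58, V = 2E/4 = 29, F = 23 + 8 = 31.

8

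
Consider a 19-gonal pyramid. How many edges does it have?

38

A pyramid on an n-gon base has one n-gon and n triangles: V = 19 + 1 = 20, E = 2·19 = 38, F = 19 + 1 = 20.
Check: V − E + F = 20 − 38 + 20 = 2.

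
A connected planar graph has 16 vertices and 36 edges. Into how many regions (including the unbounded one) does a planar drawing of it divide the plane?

Euler's formula for a connected plane graph: V − E + F = 2, so F = 2 − 16 + 36 = 22.

22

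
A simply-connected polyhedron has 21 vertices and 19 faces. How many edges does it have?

38

Here V − E + F = 2.
E = V + F − (2) = 21 + 19 − (2) = 38.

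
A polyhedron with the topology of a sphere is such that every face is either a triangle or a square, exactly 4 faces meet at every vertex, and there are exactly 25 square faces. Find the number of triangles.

8

Let x be the number of triangles; then F = 25 + x.
Edge–face incidences: 2E = 4·25 + 3·x = 100 + 3x.
Every vertex has degree 4, so 4V = 2E.
Euler: V − E + F = 2 ⇒ (2E)/4 − E + (25 + x) = 2.
Multiply by 8: 2·(2E) − 4·(2E) + 8·(25 + x) = 16, i.e. 200 + 8x − 2·(100 + 3x) = 16.
Collecting terms: 2x = 16, so x = 8.
Then 2E = 100 + 3·8 = 124, so E = 62, V = 2E/4 = 31, F = 25 + 8 = 33.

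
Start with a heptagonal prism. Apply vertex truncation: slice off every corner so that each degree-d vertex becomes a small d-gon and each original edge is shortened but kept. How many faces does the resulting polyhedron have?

23

The base solid has V = 14, E = 21, F = 9.
Truncation replaces each original edge-end by a new vertex, so V′ = 2E = 42.
Each original edge survives, and each old vertex of degree d contributes d new edges; summing degrees gives Σd = 2E, so E′ = E + 2E = 3E = 63.
Each original face survives and each original vertex becomes one new face: F′ = F + V = 23.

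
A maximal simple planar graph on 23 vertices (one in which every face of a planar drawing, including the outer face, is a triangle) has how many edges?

63

In a plane triangulation 3F = 2E and V − E + F = 2, so E = 3V − 6 = 3·23 − 6 = 63.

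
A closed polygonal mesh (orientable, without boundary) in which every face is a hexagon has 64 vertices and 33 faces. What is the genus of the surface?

2

Every face is a hexagon, so 2E = 6·33 = 198, giving E = 99.
χ = V − E + F = 64 − 99 + 33 = -2.
For a closed orientable surface χ = 2 − 2g, so g = (2 − (-2))/2 = 2.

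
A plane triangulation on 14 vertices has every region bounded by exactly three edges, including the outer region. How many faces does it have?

In a plane triangulation 3F = 2E and V − E + F = 2, so F = 2V − 4 = 2·14 − 4 = 24.

24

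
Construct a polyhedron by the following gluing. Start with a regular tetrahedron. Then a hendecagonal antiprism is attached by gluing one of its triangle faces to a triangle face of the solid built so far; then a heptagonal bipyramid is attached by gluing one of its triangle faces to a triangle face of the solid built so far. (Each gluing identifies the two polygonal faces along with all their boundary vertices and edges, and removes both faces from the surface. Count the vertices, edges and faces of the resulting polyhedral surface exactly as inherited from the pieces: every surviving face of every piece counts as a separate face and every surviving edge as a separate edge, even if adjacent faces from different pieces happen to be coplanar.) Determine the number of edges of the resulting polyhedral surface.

65

A regular tetrahedron: V=4, E=6, F=4.
Attach a hendecagonal antiprism (V=22, E=44, F=24) along a 3-gon: merge 3 vertices and 3 edges, delete both glued faces → V=23, E=47, F=26.
Attach a heptagonal bipyramid (V=9, E=21, F=14) along a 3-gon: merge 3 vertices and 3 edges, delete both glued faces → V=29, E=65, F=38.
Check: V − E + F = 29 − 65 + 38 = 2.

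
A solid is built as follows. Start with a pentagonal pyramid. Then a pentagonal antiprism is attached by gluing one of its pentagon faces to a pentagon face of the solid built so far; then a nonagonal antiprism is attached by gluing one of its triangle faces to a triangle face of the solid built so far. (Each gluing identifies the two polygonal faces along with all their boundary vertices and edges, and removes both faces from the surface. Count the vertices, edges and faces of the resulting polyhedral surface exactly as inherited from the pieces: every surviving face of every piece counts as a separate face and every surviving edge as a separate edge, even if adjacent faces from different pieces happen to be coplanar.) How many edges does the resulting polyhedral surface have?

A pentagonal pyramid: V=6, E=10, F=6.
Attach a pentagonal antiprism (V=10, E=20, F=12) along a 5-gon: merge 5 vertices and 5 edges, delete both glued faces → V=11, E=25, F=16.
Attach a nonagonal antiprism (V=18, E=36, F=20) along a 3-gon: merge 3 vertices and 3 edges, delete both glued faces → V=26, E=58, F=34.
Check: V − E + F = 26 − 58 + 34 = 2.

58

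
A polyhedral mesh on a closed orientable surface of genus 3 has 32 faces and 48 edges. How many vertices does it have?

12

For a closed orientable surface of genus 3, χ = 2 − 2·3 = -4.
V = -4 + E − F = -4 + 48 − 32 = 12.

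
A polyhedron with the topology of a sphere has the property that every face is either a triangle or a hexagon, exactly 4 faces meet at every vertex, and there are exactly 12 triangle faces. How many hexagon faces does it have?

Let x be the number of hexagons; then F = 12 + x.
Edge–face incidences: 2E = 3·12 + 6·x = 36 + 6x.
Every vertex has degree 4, so 4V = 2E.
Euler: V − E + F = 2 ⇒ (2E)/4 − E + (12 + x) = 2.
Multiply by 8: 2·(2E) − 4·(2E) + 8·(12 + x) = 16, i.e. 96 + 8x − 2·(36 + 6x) = 16.
Collecting terms: −4x + 24 = 16, so −4x = −8, so x = 2.
Then 2E = 36 + 6·2 = 48, so E = 24, V = 2E/4 = 12, F = 12 + 2 = 14.

2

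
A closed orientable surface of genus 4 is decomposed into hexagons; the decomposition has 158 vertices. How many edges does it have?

246

χ = 2 − 2·4 = -6, and every face is a hexagon so 6F = 2E.
V − E + F = -6 with E = 6F/2 gives 158 − (6/2 − 1)·F = -6, so F = 82 and E = 246.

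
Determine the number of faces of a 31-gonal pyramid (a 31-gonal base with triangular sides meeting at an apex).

32

A pyramid on an n-gon base has one n-gon and n triangles: V = 31 + 1 = 32, E = 2·31 = 62, F = 31 + 1 = 32.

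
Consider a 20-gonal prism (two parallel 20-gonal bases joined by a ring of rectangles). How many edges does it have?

A prism on an n-gon has two n-gon bases and n rectangular sides: V = 2·20 = 40, E = 3·20 = 60, F = 20 + 2 = 22.

60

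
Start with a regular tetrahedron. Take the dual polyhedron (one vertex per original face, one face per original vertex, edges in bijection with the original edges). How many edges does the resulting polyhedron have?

6

The base solid has V = 4, E = 6, F = 4.
The dual swaps V and F and preserves E: V′ = F = 4, E′ = E = 6, F′ = V = 4.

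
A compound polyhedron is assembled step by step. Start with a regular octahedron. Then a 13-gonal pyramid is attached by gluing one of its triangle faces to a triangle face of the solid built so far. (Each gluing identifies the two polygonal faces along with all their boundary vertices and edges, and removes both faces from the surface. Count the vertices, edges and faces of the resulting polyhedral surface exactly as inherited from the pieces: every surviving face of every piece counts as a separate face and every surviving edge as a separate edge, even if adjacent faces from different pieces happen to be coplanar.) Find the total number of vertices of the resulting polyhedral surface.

17

A regular octahedron: V=6, E=12, F=8.
Attach a 13-gonal pyramid (V=14, E=26, F=14) along a 3-gon: merge 3 vertices and 3 edges, delete both glued faces → V=17, E=35, F=20.
Check: V − E + F = 17 − 35 + 20 = 2.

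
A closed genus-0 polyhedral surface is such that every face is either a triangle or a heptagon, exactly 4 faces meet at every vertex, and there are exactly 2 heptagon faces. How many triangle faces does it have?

14

Let x be the number of triangles; then F = 2 + x.
Edge–face incidences: 2E = 7·2 + 3·x = 14 + 3x.
Every vertex has degree 4, so 4V = 2E.
Euler: V − E + F = 2 ⇒ (2E)/4 − E + (2 + x) = 2.
Multiply by 8: 2·(2E) − 4·(2E) + 8·(2 + x) = 16, i.e. 16 + 8x − 2·(14 + 3x) = 16.
Collecting terms: 2x − 12 = 16, so 2x = 28, so x = 14.
Then 2E = 14 + 3·14 = 56, so E = 28, V = 2E/4 = 14, F = 2 + 14 = 16.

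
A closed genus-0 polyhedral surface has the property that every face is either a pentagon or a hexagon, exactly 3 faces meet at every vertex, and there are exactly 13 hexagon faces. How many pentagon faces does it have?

Let x be the number of pentagons; then F = 13 + x.
Edge–face incidences: 2E = 6·13 + 5·x = 78 + 5x.
Every vertex has degree 3, so 3V = 2E.
Euler: V − E + F = 2 ⇒ (2E)/3 − E + (13 + x) = 2.
Multiply by 6: 2·(2E) − 3·(2E) + 6·(13 + x) = 12, i.e. 78 + 6x − (78 + 5x) = 12.
Collecting terms: x = 12.
Then 2E = 78 + 5·12 = 138, so E = 69, V = 2E/3 = 46, F = 13 + 12 = 25.

12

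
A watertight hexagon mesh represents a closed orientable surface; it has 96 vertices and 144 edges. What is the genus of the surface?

1

Every face is a hexagon and each edge borders two faces, so 6F = 2·144, giving F = 48.
χ = V − E + F = 96 − 144 + 48 = 0.
For a closed orientable surface χ = 2 − 2g, so g = (2 − (0))/2 = 1.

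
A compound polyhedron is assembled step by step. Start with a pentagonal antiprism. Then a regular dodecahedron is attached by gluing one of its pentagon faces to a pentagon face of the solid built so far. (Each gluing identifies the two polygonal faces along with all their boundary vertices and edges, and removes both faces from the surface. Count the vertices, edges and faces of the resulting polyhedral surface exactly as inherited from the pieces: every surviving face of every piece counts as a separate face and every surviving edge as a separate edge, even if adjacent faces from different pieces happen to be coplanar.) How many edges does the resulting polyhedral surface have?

A pentagonal antiprism: V=10, E=20, F=12.
Attach a regular dodecahedron (V=20, E=30, F=12) along a 5-gon: merge 5 vertices and 5 edges, delete both glued faces → V=25, E=45, F=22.
Check: V − E + F = 25 − 45 + 22 = 2.

45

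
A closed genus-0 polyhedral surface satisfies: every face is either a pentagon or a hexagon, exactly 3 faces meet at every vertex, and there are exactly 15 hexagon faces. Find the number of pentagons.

12

Let x be the number of pentagons; then F = 15 + x.
Edge–face incidences: 2E = 6·15 + 5·x = 90 + 5x.
Every vertex has degree 3, so 3V = 2E.
Euler: V − E + F = 2 ⇒ (2E)/3 − E + (15 + x) = 2.
Multiply by 6: 2·(2E) − 3·(2E) + 6·(15 + x) = 12, i.e. 90 + 6x − (90 + 5x) = 12.
Collecting terms: x = 12.
Then 2E = 90 + 5·12 = 150, so E = 75, V = 2E/3 = 50, F = 15 + 12 = 27.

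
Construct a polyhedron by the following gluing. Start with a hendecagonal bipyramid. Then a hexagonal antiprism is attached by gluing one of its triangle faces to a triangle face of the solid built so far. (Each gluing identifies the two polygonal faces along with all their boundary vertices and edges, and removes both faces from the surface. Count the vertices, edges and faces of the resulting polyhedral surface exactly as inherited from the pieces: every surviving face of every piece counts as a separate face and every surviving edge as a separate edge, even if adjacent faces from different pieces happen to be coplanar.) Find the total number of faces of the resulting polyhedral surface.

A hendecagonal bipyramid: V=13, E=33, F=22.
Attach a hexagonal antiprism (V=12, E=24, F=14) along a 3-gon: merge 3 vertices and 3 edges, delete both glued faces → V=22, E=54, F=34.
Check: V − E + F = 22 − 54 + 34 = 2.

34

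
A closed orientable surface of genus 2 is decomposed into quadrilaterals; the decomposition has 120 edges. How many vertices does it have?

χ = 2 − 2·2 = -2, and every face is a square so 4F = 2E.
F = 2E/4 = 60. Then V = -2 + E − F = -2 + 120 − 60 = 58.

58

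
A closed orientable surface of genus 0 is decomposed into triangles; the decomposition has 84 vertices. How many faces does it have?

χ = 2 − 2·0 = 2, and every face is a triangle so 3F = 2E.
V − E + F = 2 with E = 3F/2 gives 84 − (3/2 − 1)·F = 2, so F = 164 and E = 246.

164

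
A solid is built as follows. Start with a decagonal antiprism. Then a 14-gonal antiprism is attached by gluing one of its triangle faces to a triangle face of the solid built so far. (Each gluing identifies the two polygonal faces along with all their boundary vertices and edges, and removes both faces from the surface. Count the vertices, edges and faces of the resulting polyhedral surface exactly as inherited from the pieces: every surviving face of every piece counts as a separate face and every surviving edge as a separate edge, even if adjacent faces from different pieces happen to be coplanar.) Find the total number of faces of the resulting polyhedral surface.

50

A decagonal antiprism: V=20, E=40, F=22.
Attach a 14-gonal antiprism (V=28, E=56, F=30) along a 3-gon: merge 3 vertices and 3 edges, delete both glued faces → V=45, E=93, F=50.
Check: V − E + F = 45 − 93 + 50 = 2.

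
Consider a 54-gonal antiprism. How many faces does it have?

110

An antiprism on an n-gon has two n-gon caps and 2n triangles: V = 2·54 = 108, E = 4·54 = 216, F = 2·54 + 2 = 110.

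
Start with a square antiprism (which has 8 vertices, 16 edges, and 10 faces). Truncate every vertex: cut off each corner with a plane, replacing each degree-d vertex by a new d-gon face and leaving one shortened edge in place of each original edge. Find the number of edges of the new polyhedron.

Truncation replaces each original edge-end by a new vertex, so V′ = 2E = 32.
Each original edge survives, and each old vertex of degree d contributes d new edges; summing degrees gives Σd = 2E, so E′ = E + 2E = 3E = 48.
Each original face survives and each original vertex becomes one new face: F′ = F + V = 18.

48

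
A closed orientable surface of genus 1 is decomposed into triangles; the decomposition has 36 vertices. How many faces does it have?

72

χ = 2 − 2·1 = 0, and every face is a triangle so 3F = 2E.
V − E + F = 0 with E = 3F/2 gives 36 − (3/2 − 1)·F = 0, so F = 72 and E = 108.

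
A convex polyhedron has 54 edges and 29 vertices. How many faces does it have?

27

Here V − E + F = 2.
F = 2 − V + E = 2 − 29 + 54 = 27.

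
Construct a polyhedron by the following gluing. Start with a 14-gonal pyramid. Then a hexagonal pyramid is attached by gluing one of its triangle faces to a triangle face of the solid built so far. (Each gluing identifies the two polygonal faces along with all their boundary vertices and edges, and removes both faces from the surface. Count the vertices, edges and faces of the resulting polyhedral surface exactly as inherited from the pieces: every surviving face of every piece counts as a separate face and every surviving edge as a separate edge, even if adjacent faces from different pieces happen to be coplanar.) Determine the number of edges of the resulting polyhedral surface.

37

A 14-gonal pyramid: V=15, E=28, F=15.
Attach a hexagonal pyramid (V=7, E=12, F=7) along a 3-gon: merge 3 vertices and 3 edges, delete both glued faces → V=19, E=37, F=20.
Check: V − E + F = 19 − 37 + 20 = 2.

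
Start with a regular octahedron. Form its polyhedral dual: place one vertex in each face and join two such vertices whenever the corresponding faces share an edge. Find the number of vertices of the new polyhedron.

8

The base solid has V = 6, E = 12, F = 8.
The dual swaps V and F and preserves E: V′ = F = 8, E′ = E = 12, F′ = V = 6.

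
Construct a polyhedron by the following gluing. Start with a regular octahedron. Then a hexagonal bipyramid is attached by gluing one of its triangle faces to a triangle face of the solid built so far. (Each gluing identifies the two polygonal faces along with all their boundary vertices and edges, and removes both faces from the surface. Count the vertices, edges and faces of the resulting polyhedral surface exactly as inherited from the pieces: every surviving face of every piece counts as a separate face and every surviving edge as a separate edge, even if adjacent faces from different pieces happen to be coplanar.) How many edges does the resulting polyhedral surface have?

27

A regular octahedron: V=6, E=12, F=8.
Attach a hexagonal bipyramid (V=8, E=18, F=12) along a 3-gon: merge 3 vertices and 3 edges, delete both glued faces → V=11, E=27, F=18.
Check: V − E + F = 11 − 27 + 18 = 2.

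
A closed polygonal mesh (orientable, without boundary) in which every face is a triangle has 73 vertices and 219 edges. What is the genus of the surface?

1

Every face is a triangle and each edge borders two faces, so 3F = 2·219, giving F = 146.
χ = V − E + F = 73 − 219 + 146 = 0.
For a closed orientable surface χ = 2 − 2g, so g = (2 − (0))/2 = 1.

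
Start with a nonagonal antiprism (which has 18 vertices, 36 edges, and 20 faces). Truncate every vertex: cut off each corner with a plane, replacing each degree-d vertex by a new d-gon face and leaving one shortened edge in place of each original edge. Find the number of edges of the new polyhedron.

108

Truncation replaces each original edge-end by a new vertex, so V′ = 2E = 72.
Each original edge survives, and each old vertex of degree d contributes d new edges; summing degrees gives Σd = 2E, so E′ = E + 2E = 3E = 108.
Each original face survives and each original vertex becomes one new face: F′ = F + V = 38.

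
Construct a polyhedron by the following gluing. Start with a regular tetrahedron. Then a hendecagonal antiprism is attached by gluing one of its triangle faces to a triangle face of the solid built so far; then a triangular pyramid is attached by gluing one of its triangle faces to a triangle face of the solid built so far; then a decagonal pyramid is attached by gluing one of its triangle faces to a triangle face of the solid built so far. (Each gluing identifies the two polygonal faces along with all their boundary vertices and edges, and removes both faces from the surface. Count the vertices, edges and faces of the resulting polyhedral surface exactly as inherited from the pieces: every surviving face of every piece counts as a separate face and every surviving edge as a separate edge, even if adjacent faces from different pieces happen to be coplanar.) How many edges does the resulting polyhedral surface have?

67

A regular tetrahedron: V=4, E=6, F=4.
Attach a hendecagonal antiprism (V=22, E=44, F=24) along a 3-gon: merge 3 vertices and 3 edges, delete both glued faces → V=23, E=47, F=26.
Attach a triangular pyramid (V=4, E=6, F=4) along a 3-gon: merge 3 vertices and 3 edges, delete both glued faces → V=24, E=50, F=28.
Attach a decagonal pyramid (V=11, E=20, F=11) along a 3-gon: merge 3 vertices and 3 edges, delete both glued faces → V=32, E=67, F=37.
Check: V − E + F = 32 − 67 + 37 = 2.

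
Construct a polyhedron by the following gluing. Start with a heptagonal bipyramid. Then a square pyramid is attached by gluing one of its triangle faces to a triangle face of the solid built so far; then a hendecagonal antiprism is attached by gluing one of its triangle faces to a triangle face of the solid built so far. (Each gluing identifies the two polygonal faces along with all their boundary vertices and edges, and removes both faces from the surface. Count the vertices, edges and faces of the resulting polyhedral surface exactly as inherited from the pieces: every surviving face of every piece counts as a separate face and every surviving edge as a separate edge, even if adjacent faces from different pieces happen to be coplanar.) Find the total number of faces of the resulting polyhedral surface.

A heptagonal bipyramid: V=9, E=21, F=14.
Attach a square pyramid (V=5, E=8, F=5) along a 3-gon: merge 3 vertices and 3 edges, delete both glued faces → V=11, E=26, F=17.
Attach a hendecagonal antiprism (V=22, E=44, F=24) along a 3-gon: merge 3 vertices and 3 edges, delete both glued faces → V=30, E=67, F=39.
Check: V − E + F = 30 − 67 + 39 = 2.

39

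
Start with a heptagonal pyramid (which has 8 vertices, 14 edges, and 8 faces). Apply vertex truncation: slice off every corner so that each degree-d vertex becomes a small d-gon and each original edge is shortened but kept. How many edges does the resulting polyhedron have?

42

Truncation replaces each original edge-end by a new vertex, so V′ = 2E = 28.
Each original edge survives, and each old vertex of degree d contributes d new edges; summing degrees gives Σd = 2E, so E′ = E + 2E = 3E = 42.
Each original face survives and each original vertex becomes one new face: F′ = F + V = 16.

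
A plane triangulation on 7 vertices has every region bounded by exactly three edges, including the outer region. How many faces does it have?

In a plane triangulation 3F = 2E and V − E + F = 2, so F = 2V − 4 = 2·7 − 4 = 10.

10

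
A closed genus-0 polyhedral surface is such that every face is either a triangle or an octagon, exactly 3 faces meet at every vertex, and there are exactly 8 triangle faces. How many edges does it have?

36

Let x be the number of octagons; then F = 8 + x.
Edge–face incidences: 2E = 3·8 + 8·x = 24 + 8x.
Every vertex has degree 3, so 3V = 2E.
Euler: V − E + F = 2 ⇒ (2E)/3 − E + (8 + x) = 2.
Multiply by 6: 2·(2E) − 3·(2E) + 6·(8 + x) = 12, i.e. 48 + 6x − (24 + 8x) = 12.
Collecting terms: −2x + 24 = 12, so −2x = −12, so x = 6.
Then 2E = 24 + 8·6 = 72, so E = 36, V = 2E/3 = 24, F = 8 + 6 = 14.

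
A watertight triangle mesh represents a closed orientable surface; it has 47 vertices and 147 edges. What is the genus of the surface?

Every face is a triangle and each edge borders two faces, so 3F = 2·147, giving F = 98.
χ = V − E + F = 47 − 147 + 98 = -2.
For a closed orientable surface χ = 2 − 2g, so g = (2 − (-2))/2 = 2.

2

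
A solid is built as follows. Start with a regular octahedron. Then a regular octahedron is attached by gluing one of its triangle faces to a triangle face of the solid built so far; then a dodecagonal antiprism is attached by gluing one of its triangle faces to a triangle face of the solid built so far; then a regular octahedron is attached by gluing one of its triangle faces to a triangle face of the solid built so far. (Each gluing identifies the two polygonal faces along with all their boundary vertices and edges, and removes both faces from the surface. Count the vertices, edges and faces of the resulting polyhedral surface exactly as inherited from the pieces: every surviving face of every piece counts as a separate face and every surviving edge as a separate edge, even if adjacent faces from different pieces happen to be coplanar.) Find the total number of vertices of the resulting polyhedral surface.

33

A regular octahedron: V=6, E=12, F=8.
Attach a regular octahedron (V=6, E=12, F=8) along a 3-gon: merge 3 vertices and 3 edges, delete both glued faces → V=9, E=21, F=14.
Attach a dodecagonal antiprism (V=24, E=48, F=26) along a 3-gon: merge 3 vertices and 3 edges, delete both glued faces → V=30, E=66, F=38.
Attach a regular octahedron (V=6, E=12, F=8) along a 3-gon: merge 3 vertices and 3 edges, delete both glued faces → V=33, E=75, F=44.
Check: V − E + F = 33 − 75 + 44 = 2.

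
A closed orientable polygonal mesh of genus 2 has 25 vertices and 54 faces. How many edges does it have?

For a closed orientable surface of genus 2, χ = 2 − 2·2 = -2.
E = V + F − (-2) = 25 + 54 − (-2) = 81.

81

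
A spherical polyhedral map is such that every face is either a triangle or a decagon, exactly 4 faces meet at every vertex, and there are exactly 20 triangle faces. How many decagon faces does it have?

Let x be the number of decagons; then F = 20 + x.
Edge–face incidences: 2E = 3·20 + 10·x = 60 + 10x.
Every vertex has degree 4, so 4V = 2E.
Euler: V − E + F = 2 ⇒ (2E)/4 − E + (20 + x) = 2.
Multiply by 8: 2·(2E) − 4·(2E) + 8·(20 + x) = 16, i.e. 160 + 8x − 2·(60 + 10x) = 16.
Collecting terms: −12x + 40 = 16, so −12x = −24, so x = 2.
Then 2E = 60 + 10·2 = 80, so E = 40, V = 2E/4 = 20, F = 20 + 2 = 22.

2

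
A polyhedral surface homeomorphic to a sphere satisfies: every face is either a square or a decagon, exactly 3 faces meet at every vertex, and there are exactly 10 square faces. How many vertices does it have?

20

Let x be the number of decagons; then F = 10 + x.
Edge–face incidences: 2E = 4·10 + 10·x = 40 + 10x.
Every vertex has degree 3, so 3V = 2E.
Euler: V − E + F = 2 ⇒ (2E)/3 − E + (10 + x) = 2.
Multiply by 6: 2·(2E) − 3·(2E) + 6·(10 + x) = 12, i.e. 60 + 6x − (40 + 10x) = 12.
Collecting terms: −4x + 20 = 12, so −4x = −8, so x = 2.
Then 2E = 40 + 10·2 = 60, so E = 30, V = 2E/3 = 20, F = 10 + 2 = 12.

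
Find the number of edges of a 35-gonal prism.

105

A prism on an n-gon has two n-gon bases and n rectangular sides: V = 2·35 = 70, E = 3·35 = 105, F = 35 + 2 = 37.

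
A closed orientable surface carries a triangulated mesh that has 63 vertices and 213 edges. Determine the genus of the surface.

5

Every face is a triangle and each edge borders two faces, so 3F = 2·213, giving F = 142.
χ = V − E + F = 63 − 213 + 142 = -8.
For a closed orientable surface χ = 2 − 2g, so g = (2 − (-8))/2 = 5.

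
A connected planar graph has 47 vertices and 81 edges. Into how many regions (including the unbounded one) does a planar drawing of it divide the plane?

Euler's formula for a connected plane graph: V − E + F = 2, so F = 2 − 47 + 81 = 36.

36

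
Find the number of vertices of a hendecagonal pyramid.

12

A pyramid on an n-gon base has one n-gon and n triangles: V = 11 + 1 = 12, E = 2·11 = 22, F = 11 + 1 = 12.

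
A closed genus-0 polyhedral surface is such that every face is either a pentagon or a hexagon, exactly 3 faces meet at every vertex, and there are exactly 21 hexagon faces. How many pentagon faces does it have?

12

Let x be the number of pentagons; then F = 21 + x.
Edge–face incidences: 2E = 6·21 + 5·x = 126 + 5x.
Every vertex has degree 3, so 3V = 2E.
Euler: V − E + F = 2 ⇒ (2E)/3 − E + (21 + x) = 2.
Multiply by 6: 2·(2E) − 3·(2E) + 6·(21 + x) = 12, i.e. 126 + 6x − (126 + 5x) = 12.
Collecting terms: x = 12.
Then 2E = 126 + 5·12 = 186, so E = 93, V = 2E/3 = 62, F = 21 + 12 = 33.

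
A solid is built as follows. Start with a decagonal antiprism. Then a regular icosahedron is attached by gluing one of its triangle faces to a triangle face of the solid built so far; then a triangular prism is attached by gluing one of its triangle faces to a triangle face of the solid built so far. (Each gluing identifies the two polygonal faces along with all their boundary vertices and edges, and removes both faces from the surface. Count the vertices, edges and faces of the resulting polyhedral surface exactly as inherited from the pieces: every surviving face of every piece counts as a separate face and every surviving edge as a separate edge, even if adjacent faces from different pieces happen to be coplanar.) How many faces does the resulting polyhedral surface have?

43

A decagonal antiprism: V=20, E=40, F=22.
Attach a regular icosahedron (V=12, E=30, F=20) along a 3-gon: merge 3 vertices and 3 edges, delete both glued faces → V=29, E=67, F=40.
Attach a triangular prism (V=6, E=9, F=5) along a 3-gon: merge 3 vertices and 3 edges, delete both glued faces → V=32, E=73, F=43.
Check: V − E + F = 32 − 73 + 43 = 2.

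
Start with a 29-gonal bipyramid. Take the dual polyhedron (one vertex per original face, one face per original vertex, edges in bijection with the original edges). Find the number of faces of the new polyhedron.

The base solid has V = 31, E = 87, F = 58.
The dual swaps V and F and preserves E: V′ = F = 58, E′ = E = 87, F′ = V = 31.

31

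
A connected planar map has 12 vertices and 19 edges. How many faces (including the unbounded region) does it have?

9

Euler's formula for a connected plane graph: V − E + F = 2, so F = 2 − 12 + 19 = 9.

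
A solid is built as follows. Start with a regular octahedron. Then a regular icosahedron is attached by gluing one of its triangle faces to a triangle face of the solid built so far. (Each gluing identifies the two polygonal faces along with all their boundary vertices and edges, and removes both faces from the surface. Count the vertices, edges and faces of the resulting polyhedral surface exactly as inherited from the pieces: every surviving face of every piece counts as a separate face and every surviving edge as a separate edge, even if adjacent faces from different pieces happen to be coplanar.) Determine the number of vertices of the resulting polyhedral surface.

15

A regular octahedron: V=6, E=12, F=8.
Attach a regular icosahedron (V=12, E=30, F=20) along a 3-gon: merge 3 vertices and 3 edges, delete both glued faces → V=15, E=39, F=26.
Check: V − E + F = 15 − 39 + 26 = 2.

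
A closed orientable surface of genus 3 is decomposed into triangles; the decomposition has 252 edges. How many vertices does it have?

χ = 2 − 2·3 = -4, and every face is a triangle so 3F = 2E.
F = 2E/3 = 168. Then V = -4 + E − F = -4 + 252 − 168 = 80.

80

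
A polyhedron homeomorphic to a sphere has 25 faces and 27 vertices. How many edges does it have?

Here V − E + F = 2.
E = V + F − (2) = 27 + 25 − (2) = 50.

50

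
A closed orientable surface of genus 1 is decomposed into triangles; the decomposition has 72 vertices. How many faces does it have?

χ = 2 − 2·1 = 0, and every face is a triangle so 3F = 2E.
V − E + F = 0 with E = 3F/2 gives 72 − (3/2 − 1)·F = 0, so F = 144 and E = 216.

144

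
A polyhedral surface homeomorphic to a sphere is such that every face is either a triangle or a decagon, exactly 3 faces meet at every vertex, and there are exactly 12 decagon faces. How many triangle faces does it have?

Let x be the number of triangles; then F = 12 + x.
Edge–face incidences: 2E = 10·12 + 3·x = 120 + 3x.
Every vertex has degree 3, so 3V = 2E.
Euler: V − E + F = 2 ⇒ (2E)/3 − E + (12 + x) = 2.
Multiply by 6: 2·(2E) − 3·(2E) + 6·(12 + x) = 12, i.e. 72 + 6x − (120 + 3x) = 12.
Collecting terms: 3x − 48 = 12, so 3x = 60, so x = 20.
Then 2E = 120 + 3·20 = 180, so E = 90, V = 2E/3 = 60, F = 12 + 20 = 32.

20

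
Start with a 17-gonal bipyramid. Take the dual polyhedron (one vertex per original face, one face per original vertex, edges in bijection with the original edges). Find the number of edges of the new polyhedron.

The base solid has V = 19, E = 51, F = 34.
The dual swaps V and F and preserves E: V′ = F = 34, E′ = E = 51, F′ = V = 19.

51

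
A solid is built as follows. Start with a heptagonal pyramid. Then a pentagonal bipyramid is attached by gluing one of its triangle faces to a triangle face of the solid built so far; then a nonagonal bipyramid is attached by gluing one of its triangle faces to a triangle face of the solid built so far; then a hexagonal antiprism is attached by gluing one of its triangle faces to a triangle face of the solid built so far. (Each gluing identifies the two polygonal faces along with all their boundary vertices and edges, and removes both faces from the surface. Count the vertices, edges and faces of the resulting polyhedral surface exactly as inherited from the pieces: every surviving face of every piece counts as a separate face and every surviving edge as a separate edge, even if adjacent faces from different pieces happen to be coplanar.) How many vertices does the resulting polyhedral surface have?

29

A heptagonal pyramid: V=8, E=14, F=8.
Attach a pentagonal bipyramid (V=7, E=15, F=10) along a 3-gon: merge 3 vertices and 3 edges, delete both glued faces → V=12, E=26, F=16.
Attach a nonagonal bipyramid (V=11, E=27, F=18) along a 3-gon: merge 3 vertices and 3 edges, delete both glued faces → V=20, E=50, F=32.
Attach a hexagonal antiprism (V=12, E=24, F=14) along a 3-gon: merge 3 vertices and 3 edges, delete both glued faces → V=29, E=71, F=44.
Check: V − E + F = 29 − 71 + 44 = 2.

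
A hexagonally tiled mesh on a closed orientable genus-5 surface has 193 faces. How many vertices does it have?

χ = 2 − 2·5 = -8, and every face is a hexagon so 6F = 2E.
E = 6·193/2 = 579. Then V = -8 + E − F = -8 + 579 − 193 = 378.

378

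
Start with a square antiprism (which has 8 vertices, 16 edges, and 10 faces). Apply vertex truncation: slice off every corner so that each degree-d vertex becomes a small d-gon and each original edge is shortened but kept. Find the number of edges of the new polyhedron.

Truncation replaces each original edge-end by a new vertex, so V′ = 2E = 32.
Each original edge survives, and each old vertex of degree d contributes d new edges; summing degrees gives Σd = 2E, so E′ = E + 2E = 3E = 48.
Each original face survives and each original vertex becomes one new face: F′ = F + V = 18.

48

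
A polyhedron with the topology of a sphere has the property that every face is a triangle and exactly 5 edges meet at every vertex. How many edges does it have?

30

Each face has 3 edges and each edge borders two faces, so 2E = 3F.
Each vertex has degree 5, so 5V = 2E and hence V = 3F/5.
Euler: V − E + F = 2 ⇒ (3F/5) − (3F/2) + F = 2.
Multiply by 10: (6 − 15 + 10)F = 20, i.e. 1F = 20.
So F = 20, E = 3·20/2 = 30, V = 3·20/5 = 12.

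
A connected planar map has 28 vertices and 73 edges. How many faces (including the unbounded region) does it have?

47

Euler's formula for a connected plane graph: V − E + F = 2, so F = 2 − 28 + 73 = 47.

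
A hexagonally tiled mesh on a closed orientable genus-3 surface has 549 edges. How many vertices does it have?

362

χ = 2 − 2·3 = -4, and every face is a hexagon so 6F = 2E.
F = 2E/6 = 183. Then V = -4 + E − F = -4 + 549 − 183 = 362.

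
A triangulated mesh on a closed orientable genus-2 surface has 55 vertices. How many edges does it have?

171

χ = 2 − 2·2 = -2, and every face is a triangle so 3F = 2E.
V − E + F = -2 with E = 3F/2 gives 55 − (3/2 − 1)·F = -2, so F = 114 and E = 171.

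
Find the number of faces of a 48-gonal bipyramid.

96

A bipyramid over an n-gon has 2n triangular faces and n + 2 vertices: V = 48 + 2 = 50, E = 3·48 = 144, F = 2·48 = 96.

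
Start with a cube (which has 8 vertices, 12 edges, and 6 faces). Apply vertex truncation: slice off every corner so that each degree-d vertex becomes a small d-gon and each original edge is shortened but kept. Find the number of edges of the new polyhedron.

36

Truncation replaces each original edge-end by a new vertex, so V′ = 2E = 24.
Each original edge survives, and each old vertex of degree d contributes d new edges; summing degrees gives Σd = 2E, so E′ = E + 2E = 3E = 36.
Each original face survives and each original vertex becomes one new face: F′ = F + V = 14.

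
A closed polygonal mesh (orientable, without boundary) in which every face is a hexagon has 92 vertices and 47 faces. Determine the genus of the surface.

2

Every face is a hexagon, so 2E = 6·47 = 282, giving E = 141.
χ = V − E + F = 92 − 141 + 47 = -2.
For a closed orientable surface χ = 2 − 2g, so g = (2 − (-2))/2 = 2.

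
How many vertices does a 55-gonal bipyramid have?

A bipyramid over an n-gon has 2n triangular faces and n + 2 vertices: V = 55 + 2 = 57, E = 3·55 = 165, F = 2·55 = 110.

57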